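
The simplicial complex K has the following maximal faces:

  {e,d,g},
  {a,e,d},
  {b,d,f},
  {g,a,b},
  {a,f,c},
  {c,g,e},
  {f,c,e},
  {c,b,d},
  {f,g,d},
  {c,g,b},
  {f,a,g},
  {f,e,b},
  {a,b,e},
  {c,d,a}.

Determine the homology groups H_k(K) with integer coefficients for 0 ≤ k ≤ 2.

H_0 = Z,  H_1 = Z^2,  H_2 = Z.

Fix the vertex order a < b < c < d < e < f < g and write every simplex with vertices in increasing order. Then dim K = 2 and the simplices of K are:

  0-simplices (7): a, b, c, d, e, f, g
  1-simplices (21): ab, ac, ad, ae, af, ag, bc, bd, be, bf, bg, cd, ce, cf, cg, de, df, dg, ef, eg, fg
  2-simplices (14): abe, abg, acd, acf, ade, afg, bcd, bcg, bdf, bef, cef, ceg, deg, dfg

so the chain groups are C_0 ≅ Z^7, C_1 ≅ Z^21, C_2 ≅ Z^14.

The boundary map ∂_1: C_1 → C_0 is given by ∂[p,q] = [q] − [p]. For instance
  ∂ce = e − c.
This gives a 7×21 integer matrix of rank 6; reducing to Smith normal form yields diagonal entries (1,1,1,1,1,1).

Boundary ∂_2: C_2 → C_1 sends each 2-simplex [p,q,r] to [q,r] − [p,r] + [p,q]. For instance
  ∂dfg = fg − dg + df,
  ∂acd = cd − ad + ac.
This gives a 21×14 integer matrix of rank 13; reducing to Smith normal form yields diagonal entries (1,1,1,1,1,1,1,1,1,1,1,1,1).

Now H_k = ker ∂_k / im ∂_{k+1}, so:

  H_0: rank C_0 − rank ∂_1 = 7 − 6 = 1, and the invariant factors of ∂_1 are all 1, so H_0 = Z.
  H_1: rank ker ∂_1 − rank ∂_2 = (21 − 6) − 13 = 2, and the invariant factors of ∂_2 are all 1, so H_1 = Z^2.
  H_2: rank ker ∂_2 − rank ∂_3 = (14 − 13) − 0 = 1, and there is no ∂_3, so H_2 = Z.

(K is a triangulation of the torus T^2.)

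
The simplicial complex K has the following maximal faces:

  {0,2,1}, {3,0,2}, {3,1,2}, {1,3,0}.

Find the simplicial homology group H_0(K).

K has 4 vertices, 6 edges, 4 triangles.
rank ∂_0 = 0, rank ∂_1 = 3 ⇒ b_0 = 4 − 0 − 3 = 1; all invariant factors of ∂_1 are 1 so no torsion. So H_0 ≅ Z.

H_0 ≅ Z.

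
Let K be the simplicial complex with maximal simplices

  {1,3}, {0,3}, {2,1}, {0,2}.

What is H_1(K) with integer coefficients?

Order the vertices as 0 < 1 < 2 < 3. Listing each simplex with vertices in this order, K has dimension 1 with simplices:

  0-simplices (4): [0], [1], [2], [3]
  1-simplices (4): [0,2], [0,3], [1,2], [1,3]

so the chain groups are C_0 ≅ Z^4, C_1 ≅ Z^4.

Boundary ∂_1: C_1 → C_0 maps an edge to its endpoints' difference, ∂[p,q] = q − p. For instance
  ∂[1,3] = [3] − [1].
As a 4×4 matrix over Z this has rank 3, with invariant factors (1,1,1).

Computing H_k = (kernel of ∂_k) / (image of ∂_{k+1}):

  H_1: rank ker ∂_1 − rank ∂_2 = (4 − 3) − 0 = 1, and there is no ∂_2, so H_1 ≅ Z.

H_1 ≅ Z.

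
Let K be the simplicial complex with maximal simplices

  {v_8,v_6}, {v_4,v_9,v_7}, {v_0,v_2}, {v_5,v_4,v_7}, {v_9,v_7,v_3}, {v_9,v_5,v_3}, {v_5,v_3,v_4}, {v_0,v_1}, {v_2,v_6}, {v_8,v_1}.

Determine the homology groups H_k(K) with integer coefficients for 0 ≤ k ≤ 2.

Take the total order v_0 < v_1 < v_2 < v_3 < v_4 < v_5 < v_6 < v_7 < v_8 < v_9 on the vertex set. Then K (dimension 2) consists of the simplices:

  0-simplices (10): [v_0], [v_1], [v_2], [v_3], [v_4], [v_5], [v_6], [v_7], [v_8], [v_9]
  1-simplices (15): (15 of them)
  2-simplices (5): [v_3,v_4,v_5], [v_3,v_5,v_9], [v_3,v_7,v_9], [v_4,v_5,v_7], [v_4,v_7,v_9]

giving chain groups C_0 ≅ Z^10, C_1 ≅ Z^15, C_2 ≅ Z^5.

∂_1: C_1 → C_0 is given by ∂[p,q] = [q] − [p]. For instance
  ∂[v_4,v_5] = [v_5] − [v_4].
As a 10×15 matrix over Z this has rank 8, with invariant factors (1,1,1,1,1,1,1,1).

Boundary ∂_2: C_2 → C_1 maps a triangle to the signed sum of its edges. For instance
  ∂[v_3,v_5,v_9] = [v_5,v_9] − [v_3,v_9] + [v_3,v_5],
  ∂[v_4,v_7,v_9] = [v_7,v_9] − [v_4,v_9] + [v_4,v_7].
The resulting 15×5 matrix has rank 5, and its Smith normal form has invariant factors (1,1,1,1,1).

Reading off H_k = ker ∂_k / im ∂_{k+1}:

  H_0: rank C_0 − rank ∂_1 = 10 − 8 = 2, and the invariant factors of ∂_1 are all 1, so H_0 = Z^2.
  H_1: rank ker ∂_1 − rank ∂_2 = (15 − 8) − 5 = 2, and the invariant factors of ∂_2 are all 1, so H_1 = Z^2.
  H_2: rank ker ∂_2 − rank ∂_3 = (5 − 5) − 0 = 0, and there is no ∂_3, so H_2 = 0.

As a check, the Euler characteristic is 10 − 15 + 5 = 0, which agrees with 2 − 2 + 0 = 0.

H_0 = Z^2,  H_1 = Z^2,  H_2 = 0.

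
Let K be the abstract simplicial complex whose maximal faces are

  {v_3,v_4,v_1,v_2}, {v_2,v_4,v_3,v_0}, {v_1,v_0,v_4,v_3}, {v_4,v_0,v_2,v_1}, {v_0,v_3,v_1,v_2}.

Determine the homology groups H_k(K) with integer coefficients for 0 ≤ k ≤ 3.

We work with the vertex ordering v_0 < v_1 < v_2 < v_3 < v_4. The simplices of K, each written with vertices in increasing order, are:

  0-simplices (5): [v_0], [v_1], [v_2], [v_3], [v_4]
  1-simplices (10): [v_0,v_1], [v_0,v_2], [v_0,v_3], [v_0,v_4], [v_1,v_2], [v_1,v_3], [v_1,v_4], [v_2,v_3], [v_2,v_4], [v_3,v_4]
  2-simplices (10): [v_0,v_1,v_2], [v_0,v_1,v_3], [v_0,v_1,v_4], [v_0,v_2,v_3], [v_0,v_2,v_4], [v_0,v_3,v_4], [v_1,v_2,v_3], [v_1,v_2,v_4], [v_1,v_3,v_4], [v_2,v_3,v_4]
  3-simplices (5): [v_0,v_1,v_2,v_3], [v_0,v_1,v_2,v_4], [v_0,v_1,v_3,v_4], [v_0,v_2,v_3,v_4], [v_1,v_2,v_3,v_4]

giving chain groups C_0 ≅ Z^5, C_1 ≅ Z^10, C_2 ≅ Z^10, C_3 ≅ Z^5.

Boundary ∂_1: C_1 → C_0 sends each edge [p,q] (with p < q) to q − p.
This gives a 5×10 integer matrix of rank 4; reducing to Smith normal form yields diagonal entries (1,1,1,1).

∂_2: C_2 → C_1 maps a triangle to the signed sum of its edges. For instance
  ∂[v_1,v_2,v_3] = [v_2,v_3] − [v_1,v_3] + [v_1,v_2],
  ∂[v_1,v_2,v_4] = [v_2,v_4] − [v_1,v_4] + [v_1,v_2].
This gives a 10×10 integer matrix of rank 6; reducing to Smith normal form yields diagonal entries (1,1,1,1,1,1).

The boundary map ∂_3: C_3 → C_2 sends each 3-simplex σ to the alternating sum Σ_i (−1)^i (σ with its i-th vertex removed). For instance
  ∂[v_0,v_1,v_3,v_4] = [v_1,v_3,v_4] − [v_0,v_3,v_4] + [v_0,v_1,v_4] − [v_0,v_1,v_3],
  ∂[v_0,v_2,v_3,v_4] = [v_2,v_3,v_4] − [v_0,v_3,v_4] + [v_0,v_2,v_4] − [v_0,v_2,v_3].
This gives a 10×5 integer matrix of rank 4; reducing to Smith normal form yields diagonal entries (1,1,1,1).

From H_k ≅ ker(∂_k) / im(∂_{k+1}) we obtain:

  H_0: rank C_0 − rank ∂_1 = 5 − 4 = 1, and the invariant factors of ∂_1 are all 1, so H_0 ≅ Z.
  H_1: rank ker ∂_1 − rank ∂_2 = (10 − 4) − 6 = 0, and the invariant factors of ∂_2 are all 1, so H_1 ≅ 0.
  H_2: rank ker ∂_2 − rank ∂_3 = (10 − 6) − 4 = 0, and the invariant factors of ∂_3 are all 1, so H_2 ≅ 0.
  H_3: rank ker ∂_3 − rank ∂_4 = (5 − 4) − 0 = 1, and there is no ∂_4, so H_3 ≅ Z.

As a check, the Euler characteristic is 5 − 10 + 10 − 5 = 0, which agrees with 1 − 0 + 0 − 1 = 0.

H_0 = Z,  H_1 = 0,  H_2 = 0,  H_3 = Z.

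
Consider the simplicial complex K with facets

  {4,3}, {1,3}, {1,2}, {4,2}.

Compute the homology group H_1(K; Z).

H_1 ≅ Z.

We work with the vertex ordering 1 < 2 < 3 < 4. The simplices of K, each written with vertices in increasing order, are:

  0-simplices (4): [1], [2], [3], [4]
  1-simplices (4): [1,2], [1,3], [2,4], [3,4]

giving chain groups C_0 ≅ Z^4, C_1 ≅ Z^4.

∂_1: C_1 → C_0 is given by ∂[p,q] = [q] − [p].
This gives a 4×4 integer matrix of rank 3; reducing to Smith normal form yields diagonal entries (1,1,1).

From H_k ≅ ker(∂_k) / im(∂_{k+1}) we obtain:

  H_1: rank ker ∂_1 − rank ∂_2 = (4 − 3) − 0 = 1, and there is no ∂_2, so H_1 = Z.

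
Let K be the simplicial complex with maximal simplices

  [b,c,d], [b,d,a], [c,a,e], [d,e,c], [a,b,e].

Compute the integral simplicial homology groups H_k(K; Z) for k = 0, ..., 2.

H_0 = Z,  H_1 = Z,  H_2 = 0.

Take the total order a < b < c < d < e on the vertex set. Then K (dimension 2) consists of the simplices:

  0-simplices (5): a, b, c, d, e
  1-simplices (10): ab, ac, ad, ae, bc, bd, be, cd, ce, de
  2-simplices (5): abd, abe, ace, bcd, cde

giving chain groups C_0 ≅ Z^5, C_1 ≅ Z^10, C_2 ≅ Z^5.

∂_1: C_1 → C_0 is given by ∂[p,q] = [q] − [p]. For instance
  ∂de = e − d.
The 5×10 boundary matrix has rank 4 and Smith normal form diag(1,1,1,1).

Boundary ∂_2: C_2 → C_1 sends each 2-simplex [p,q,r] to [q,r] − [p,r] + [p,q]. For instance
  ∂abd = bd − ad + ab,
  ∂bcd = cd − bd + bc.
This gives a 10×5 integer matrix of rank 5; reducing to Smith normal form yields diagonal entries (1,1,1,1,1).

Computing H_k = (kernel of ∂_k) / (image of ∂_{k+1}):

  H_0: rank C_0 − rank ∂_1 = 5 − 4 = 1, and the invariant factors of ∂_1 are all 1, so H_0 ≅ Z.
  H_1: rank ker ∂_1 − rank ∂_2 = (10 − 4) − 5 = 1, and the invariant factors of ∂_2 are all 1, so H_1 ≅ Z.
  H_2: rank ker ∂_2 − rank ∂_3 = (5 − 5) − 0 = 0, and there is no ∂_3, so H_2 ≅ 0.

As a check, the Euler characteristic is 5 − 10 + 5 = 0, which agrees with 1 − 1 + 0 = 0.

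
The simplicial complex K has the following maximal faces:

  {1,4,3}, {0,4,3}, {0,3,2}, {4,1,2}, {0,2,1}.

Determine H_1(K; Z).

H_1 ≅ Z.

Take the total order 0 < 1 < 2 < 3 < 4 on the vertex set. Then K (dimension 2) consists of the simplices:

  0-simplices (5): [0], [1], [2], [3], [4]
  1-simplices (10): [0,1], [0,2], [0,3], [0,4], [1,2], [1,3], [1,4], [2,3], [2,4], [3,4]
  2-simplices (5): [0,1,2], [0,2,3], [0,3,4], [1,2,4], [1,3,4]

Hence C_0 ≅ Z^5, C_1 ≅ Z^10, C_2 ≅ Z^5.

The boundary map ∂_1: C_1 → C_0 maps an edge to its endpoints' difference, ∂[p,q] = q − p.
The resulting 5×10 matrix has rank 4, and its Smith normal form has invariant factors (1,1,1,1).

Boundary ∂_2: C_2 → C_1 sends each 2-simplex [p,q,r] to [q,r] − [p,r] + [p,q]. For instance
  ∂[0,1,2] = [1,2] − [0,2] + [0,1],
  ∂[0,2,3] = [2,3] − [0,3] + [0,2].
This gives a 10×5 integer matrix of rank 5; reducing to Smith normal form yields diagonal entries (1,1,1,1,1).

Now H_k = ker ∂_k / im ∂_{k+1}, so:

  H_1: rank ker ∂_1 − rank ∂_2 = (10 − 4) − 5 = 1, and the invariant factors of ∂_2 are all 1, so H_1 = Z.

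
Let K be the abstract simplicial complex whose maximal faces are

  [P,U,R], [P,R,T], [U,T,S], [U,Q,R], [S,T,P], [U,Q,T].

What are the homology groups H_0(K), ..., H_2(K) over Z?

Order the vertices as P < Q < R < S < T < U. Listing each simplex with vertices in this order, K has dimension 2 with simplices:

  0-simplices (6): P, Q, R, S, T, U
  1-simplices (12): PR, PS, PT, PU, QR, QT, QU, RT, RU, ST, SU, TU
  2-simplices (6): PRT, PRU, PST, QRU, QTU, STU

Hence C_0 ≅ Z^6, C_1 ≅ Z^12, C_2 ≅ Z^6.

Boundary ∂_1: C_1 → C_0 maps an edge to its endpoints' difference, ∂[p,q] = q − p. For instance
  ∂RU = U − R.
As a 6×12 matrix over Z this has rank 5, with invariant factors (1,1,1,1,1).

The boundary map ∂_2: C_2 → C_1 acts by ∂[p,q,r] = [q,r] − [p,r] + [p,q]. For instance
  ∂PRU = RU − PU + PR,
  ∂PRT = RT − PT + PR.
The 12×6 boundary matrix has rank 6 and Smith normal form diag(1,1,1,1,1,1).

Now H_k = ker ∂_k / im ∂_{k+1}, so:

  H_0: rank C_0 − rank ∂_1 = 6 − 5 = 1, and the invariant factors of ∂_1 are all 1, so H_0 ≅ Z.
  H_1: rank ker ∂_1 − rank ∂_2 = (12 − 5) − 6 = 1, and the invariant factors of ∂_2 are all 1, so H_1 ≅ Z.
  H_2: rank ker ∂_2 − rank ∂_3 = (6 − 6) − 0 = 0, and there is no ∂_3, so H_2 ≅ 0.

(K is a triangulation of the cylinder S^1 x I.)

H_0 ≅ Z,  H_1 ≅ Z,  H_2 = 0.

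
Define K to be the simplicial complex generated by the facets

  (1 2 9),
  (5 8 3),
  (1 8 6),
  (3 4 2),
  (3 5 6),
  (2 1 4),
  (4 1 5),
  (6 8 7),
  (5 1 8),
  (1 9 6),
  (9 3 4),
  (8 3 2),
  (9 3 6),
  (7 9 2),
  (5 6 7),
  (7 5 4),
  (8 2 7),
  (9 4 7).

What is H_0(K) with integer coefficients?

H_0 = Z.

K has 9 vertices, 27 edges, 18 triangles.
rank ∂_0 = 0, rank ∂_1 = 8 ⇒ b_0 = 9 − 0 − 8 = 1; all invariant factors of ∂_1 are 1 so no torsion. So H_0 ≅ Z.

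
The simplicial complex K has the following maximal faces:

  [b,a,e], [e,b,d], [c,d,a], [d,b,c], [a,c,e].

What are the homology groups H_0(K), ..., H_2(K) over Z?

Take the total order a < b < c < d < e on the vertex set. Then K (dimension 2) consists of the simplices:

  0-simplices (5): a, b, c, d, e
  1-simplices (10): ab, ac, ad, ae, bc, bd, be, cd, ce, de
  2-simplices (5): abe, acd, ace, bcd, bde

giving chain groups C_0 ≅ Z^5, C_1 ≅ Z^10, C_2 ≅ Z^5.

Boundary ∂_1: C_1 → C_0 maps an edge to its endpoints' difference, ∂[p,q] = q − p. For instance
  ∂bc = c − b.
As a 5×10 matrix over Z this has rank 4, with invariant factors (1,1,1,1).

∂_2: C_2 → C_1 sends each 2-simplex [p,q,r] to [q,r] − [p,r] + [p,q]. For instance
  ∂bcd = cd − bd + bc,
  ∂bde = de − be + bd.
The resulting 10×5 matrix has rank 5, and its Smith normal form has invariant factors (1,1,1,1,1).

From H_k ≅ ker(∂_k) / im(∂_{k+1}) we obtain:

  H_0: rank C_0 − rank ∂_1 = 5 − 4 = 1, and the invariant factors of ∂_1 are all 1, so H_0 ≅ Z.
  H_1: rank ker ∂_1 − rank ∂_2 = (10 − 4) − 5 = 1, and the invariant factors of ∂_2 are all 1, so H_1 ≅ Z.
  H_2: rank ker ∂_2 − rank ∂_3 = (5 − 5) − 0 = 0, and there is no ∂_3, so H_2 ≅ 0.

As a check, the Euler characteristic is 5 − 10 + 5 = 0, which agrees with 1 − 1 + 0 = 0.

H_0 = Z,  H_1 = Z,  H_2 = 0.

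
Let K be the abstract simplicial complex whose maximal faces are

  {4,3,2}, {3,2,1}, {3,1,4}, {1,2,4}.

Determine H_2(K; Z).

We work with the vertex ordering 1 < 2 < 3 < 4. The simplices of K, each written with vertices in increasing order, are:

  0-simplices (4): [1], [2], [3], [4]
  1-simplices (6): [1,2], [1,3], [1,4], [2,3], [2,4], [3,4]
  2-simplices (4): [1,2,3], [1,2,4], [1,3,4], [2,3,4]

giving chain groups C_0 ≅ Z^4, C_1 ≅ Z^6, C_2 ≅ Z^4.

Boundary ∂_1: C_1 → C_0 is given by ∂[p,q] = [q] − [p]. For instance
  ∂[3,4] = [4] − [3].
This gives a 4×6 integer matrix of rank 3; reducing to Smith normal form yields diagonal entries (1,1,1).

∂_2: C_2 → C_1 sends each 2-simplex [p,q,r] to [q,r] − [p,r] + [p,q]. For instance
  ∂[1,2,4] = [2,4] − [1,4] + [1,2],
  ∂[2,3,4] = [3,4] − [2,4] + [2,3].
This gives a 6×4 integer matrix of rank 3; reducing to Smith normal form yields diagonal entries (1,1,1).

Now H_k = ker ∂_k / im ∂_{k+1}, so:

  H_2: rank ker ∂_2 − rank ∂_3 = (4 − 3) − 0 = 1, and there is no ∂_3, so H_2 ≅ Z.

H_2 ≅ Z.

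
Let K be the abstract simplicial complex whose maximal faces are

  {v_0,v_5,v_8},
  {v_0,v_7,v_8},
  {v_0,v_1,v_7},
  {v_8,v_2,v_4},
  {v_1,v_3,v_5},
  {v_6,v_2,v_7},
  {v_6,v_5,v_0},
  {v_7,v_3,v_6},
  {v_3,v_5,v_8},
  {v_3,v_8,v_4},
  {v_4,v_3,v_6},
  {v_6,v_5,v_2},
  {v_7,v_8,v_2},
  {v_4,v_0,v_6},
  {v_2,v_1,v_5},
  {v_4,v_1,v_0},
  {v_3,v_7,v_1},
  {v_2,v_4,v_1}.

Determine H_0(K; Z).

H_0 = Z.

K has 9 vertices, 27 edges, 18 triangles.
rank ∂_0 = 0, rank ∂_1 = 8 ⇒ b_0 = 9 − 0 − 8 = 1; all invariant factors of ∂_1 are 1 so no torsion. So H_0 = Z.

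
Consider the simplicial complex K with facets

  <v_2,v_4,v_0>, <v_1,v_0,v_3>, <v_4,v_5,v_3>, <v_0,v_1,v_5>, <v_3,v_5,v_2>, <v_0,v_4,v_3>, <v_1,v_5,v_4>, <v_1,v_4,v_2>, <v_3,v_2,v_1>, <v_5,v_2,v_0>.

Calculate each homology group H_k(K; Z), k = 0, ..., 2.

Fix the vertex order v_0 < v_1 < v_2 < v_3 < v_4 < v_5 and write every simplex with vertices in increasing order. Then dim K = 2 and the simplices of K are:

  0-simplices (6): [v_0], [v_1], [v_2], [v_3], [v_4], [v_5]
  1-simplices (15): (15 of them)
  2-simplices (10): [v_0,v_1,v_3], [v_0,v_1,v_5], [v_0,v_2,v_4], [v_0,v_2,v_5], [v_0,v_3,v_4], [v_1,v_2,v_3], [v_1,v_2,v_4], [v_1,v_4,v_5], [v_2,v_3,v_5], [v_3,v_4,v_5]

Hence C_0 ≅ Z^6, C_1 ≅ Z^15, C_2 ≅ Z^10.

∂_1: C_1 → C_0 sends each edge [p,q] (with p < q) to q − p. For instance
  ∂[v_0,v_5] = [v_5] − [v_0].
As a 6×15 matrix over Z this has rank 5, with invariant factors (1,1,1,1,1).

∂_2: C_2 → C_1 acts by ∂[p,q,r] = [q,r] − [p,r] + [p,q]. For instance
  ∂[v_0,v_1,v_3] = [v_1,v_3] − [v_0,v_3] + [v_0,v_1],
  ∂[v_1,v_2,v_3] = [v_2,v_3] − [v_1,v_3] + [v_1,v_2].
As a 15×10 matrix over Z this has rank 10, with invariant factors (1,1,1,1,1,1,1,1,1,2).

Now H_k = ker ∂_k / im ∂_{k+1}, so:

  H_0: rank C_0 − rank ∂_1 = 6 − 5 = 1, and the invariant factors of ∂_1 are all 1, so H_0 ≅ Z.
  H_1: rank ker ∂_1 − rank ∂_2 = (15 − 5) − 10 = 0, and ∂_2 has invariant factor 2 > 1, so H_1 ≅ Z/2Z.
  H_2: rank ker ∂_2 − rank ∂_3 = (10 − 10) − 0 = 0, and there is no ∂_3, so H_2 ≅ 0.

H_0 ≅ Z,  H_1 ≅ Z/2Z,  H_2 = 0.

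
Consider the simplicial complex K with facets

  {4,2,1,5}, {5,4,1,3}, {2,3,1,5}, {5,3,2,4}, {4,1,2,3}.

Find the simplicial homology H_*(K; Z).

Take the total order 1 < 2 < 3 < 4 < 5 on the vertex set. Then K (dimension 3) consists of the simplices:

  0-simplices (5): [1], [2], [3], [4], [5]
  1-simplices (10): [1,2], [1,3], [1,4], [1,5], [2,3], [2,4], [2,5], [3,4], [3,5], [4,5]
  2-simplices (10): [1,2,3], [1,2,4], [1,2,5], [1,3,4], [1,3,5], [1,4,5], [2,3,4], [2,3,5], [2,4,5], [3,4,5]
  3-simplices (5): [1,2,3,4], [1,2,3,5], [1,2,4,5], [1,3,4,5], [2,3,4,5]

so the chain groups are C_0 ≅ Z^5, C_1 ≅ Z^10, C_2 ≅ Z^10, C_3 ≅ Z^5.

Boundary ∂_1: C_1 → C_0 sends each edge [p,q] (with p < q) to q − p.
The resulting 5×10 matrix has rank 4, and its Smith normal form has invariant factors (1,1,1,1).

The boundary map ∂_2: C_2 → C_1 acts by ∂[p,q,r] = [q,r] − [p,r] + [p,q]. For instance
  ∂[2,4,5] = [4,5] − [2,5] + [2,4],
  ∂[1,3,5] = [3,5] − [1,5] + [1,3].
The 10×10 boundary matrix has rank 6 and Smith normal form diag(1,1,1,1,1,1).

∂_3: C_3 → C_2 sends each 3-simplex σ to the alternating sum Σ_i (−1)^i (σ with its i-th vertex removed). For instance
  ∂[1,2,4,5] = [2,4,5] − [1,4,5] + [1,2,5] − [1,2,4],
  ∂[1,2,3,4] = [2,3,4] − [1,3,4] + [1,2,4] − [1,2,3].
As a 10×5 matrix over Z this has rank 4, with invariant factors (1,1,1,1).

Now H_k = ker ∂_k / im ∂_{k+1}, so:

  H_0: rank C_0 − rank ∂_1 = 5 − 4 = 1, and the invariant factors of ∂_1 are all 1, so H_0 = Z.
  H_1: rank ker ∂_1 − rank ∂_2 = (10 − 4) − 6 = 0, and the invariant factors of ∂_2 are all 1, so H_1 = 0.
  H_2: rank ker ∂_2 − rank ∂_3 = (10 − 6) − 4 = 0, and the invariant factors of ∂_3 are all 1, so H_2 = 0.
  H_3: rank ker ∂_3 − rank ∂_4 = (5 − 4) − 0 = 1, and there is no ∂_4, so H_3 = Z.

As a check, the Euler characteristic is 5 − 10 + 10 − 5 = 0, which agrees with 1 − 0 + 0 − 1 = 0.
(K is a triangulation of the 3-sphere S^3.)

H_0 ≅ Z,  H_1 = 0,  H_2 = 0,  H_3 ≅ Z.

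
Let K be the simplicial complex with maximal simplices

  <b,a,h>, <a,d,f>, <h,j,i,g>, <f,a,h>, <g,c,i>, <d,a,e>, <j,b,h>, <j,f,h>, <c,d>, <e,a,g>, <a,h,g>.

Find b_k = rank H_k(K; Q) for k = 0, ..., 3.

Take the total order a < b < c < d < e < f < g < h < i < j on the vertex set. Then K (dimension 3) consists of the simplices:

  0-simplices (10): a, b, c, d, e, f, g, h, i, j
  1-simplices (22): ab, ad, ae, af, ag, ah, bh, bj, cd, cg, ci, de, df, eg, fh, fj, gh, gi, gj, hi, hj, ij
  2-simplices (13): abh, ade, adf, aeg, afh, agh, bhj, cgi, fhj, ghi, ghj, gij, hij
  3-simplices (1): ghij

so the chain groups are C_0 ≅ Z^10, C_1 ≅ Z^22, C_2 ≅ Z^13, C_3 ≅ Z^1.

The boundary map ∂_1: C_1 → C_0 is given by ∂[p,q] = [q] − [p]. For instance
  ∂fj = j − f.
This gives a 10×22 integer matrix of rank 9; reducing to Smith normal form yields diagonal entries (1,1,1,1,1,1,1,1,1).

The boundary map ∂_2: C_2 → C_1 sends each 2-simplex [p,q,r] to [q,r] − [p,r] + [p,q]. For instance
  ∂bhj = hj − bj + bh,
  ∂hij = ij − hj + hi.
The resulting 22×13 matrix has rank 12, and its Smith normal form has invariant factors (1,1,1,1,1,1,1,1,1,1,1,1).

∂_3: C_3 → C_2 sends each 3-simplex σ to the alternating sum Σ_i (−1)^i (σ with its i-th vertex removed). For instance
  ∂ghij = hij − gij + ghj − ghi.
This gives a 13×1 integer matrix of rank 1; reducing to Smith normal form yields diagonal entries (1).

Now H_k = ker ∂_k / im ∂_{k+1}, so:

  H_0: rank C_0 − rank ∂_1 = 10 − 9 = 1, and the invariant factors of ∂_1 are all 1, so H_0 ≅ Z.
  H_1: rank ker ∂_1 − rank ∂_2 = (22 − 9) − 12 = 1, and the invariant factors of ∂_2 are all 1, so H_1 ≅ Z.
  H_2: rank ker ∂_2 − rank ∂_3 = (13 − 12) − 1 = 0, and the invariant factors of ∂_3 are all 1, so H_2 ≅ 0.
  H_3: rank ker ∂_3 − rank ∂_4 = (1 − 1) − 0 = 0, and there is no ∂_4, so H_3 ≅ 0.

As a check, the Euler characteristic is 10 − 22 + 13 − 1 = 0, which agrees with 1 − 1 + 0 − 0 = 0.

Hence the Betti numbers are b_0 = 1, b_1 = 1, b_2 = 0, b_3 = 0.

b_0 = 1, b_1 = 1, b_2 = 0, b_3 = 0.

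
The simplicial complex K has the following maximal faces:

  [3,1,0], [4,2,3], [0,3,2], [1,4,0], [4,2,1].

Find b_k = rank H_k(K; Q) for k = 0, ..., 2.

Order the vertices as 0 < 1 < 2 < 3 < 4. Listing each simplex with vertices in this order, K has dimension 2 with simplices:

  0-simplices (5): [0], [1], [2], [3], [4]
  1-simplices (10): [0,1], [0,2], [0,3], [0,4], [1,2], [1,3], [1,4], [2,3], [2,4], [3,4]
  2-simplices (5): [0,1,3], [0,1,4], [0,2,3], [1,2,4], [2,3,4]

so the chain groups are C_0 ≅ Z^5, C_1 ≅ Z^10, C_2 ≅ Z^5.

Boundary ∂_1: C_1 → C_0 is given by ∂[p,q] = [q] − [p]. For instance
  ∂[0,3] = [3] − [0].
The resulting 5×10 matrix has rank 4, and its Smith normal form has invariant factors (1,1,1,1).

Boundary ∂_2: C_2 → C_1 maps a triangle to the signed sum of its edges. For instance
  ∂[1,2,4] = [2,4] − [1,4] + [1,2],
  ∂[2,3,4] = [3,4] − [2,4] + [2,3].
As a 10×5 matrix over Z this has rank 5, with invariant factors (1,1,1,1,1).

Now H_k = ker ∂_k / im ∂_{k+1}, so:

  H_0: rank C_0 − rank ∂_1 = 5 − 4 = 1, and the invariant factors of ∂_1 are all 1, so H_0 = Z.
  H_1: rank ker ∂_1 − rank ∂_2 = (10 − 4) − 5 = 1, and the invariant factors of ∂_2 are all 1, so H_1 = Z.
  H_2: rank ker ∂_2 − rank ∂_3 = (5 − 5) − 0 = 0, and there is no ∂_3, so H_2 = 0.

As a check, the Euler characteristic is 5 − 10 + 5 = 0, which agrees with 1 − 1 + 0 = 0.
(K is a triangulation of the Möbius band.)

Hence the Betti numbers are b_0 = 1, b_1 = 1, b_2 = 0.

b_0 = 1, b_1 = 1, b_2 = 0.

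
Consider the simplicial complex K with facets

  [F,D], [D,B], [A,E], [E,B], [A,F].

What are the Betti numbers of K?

b_0 = 1, b_1 = 1.

Order the vertices as A < B < D < E < F. Listing each simplex with vertices in this order, K has dimension 1 with simplices:

  0-simplices (5): A, B, D, E, F
  1-simplices (5): AE, AF, BD, BE, DF

Hence C_0 ≅ Z^5, C_1 ≅ Z^5.

Boundary ∂_1: C_1 → C_0 maps an edge to its endpoints' difference, ∂[p,q] = q − p. For instance
  ∂BD = D − B.
This gives a 5×5 integer matrix of rank 4; reducing to Smith normal form yields diagonal entries (1,1,1,1).

Reading off H_k = ker ∂_k / im ∂_{k+1}:

  H_0: rank C_0 − rank ∂_1 = 5 − 4 = 1, and the invariant factors of ∂_1 are all 1, so H_0 ≅ Z.
  H_1: rank ker ∂_1 − rank ∂_2 = (5 − 4) − 0 = 1, and there is no ∂_2, so H_1 ≅ Z.

(K is a triangulation of the circle S^1.)

Hence the Betti numbers are b_0 = 1, b_1 = 1.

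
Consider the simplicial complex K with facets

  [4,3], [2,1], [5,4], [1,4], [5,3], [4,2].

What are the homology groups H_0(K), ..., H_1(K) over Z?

Order the vertices as 1 < 2 < 3 < 4 < 5. Listing each simplex with vertices in this order, K has dimension 1 with simplices:

  0-simplices (5): [1], [2], [3], [4], [5]
  1-simplices (6): [1,2], [1,4], [2,4], [3,4], [3,5], [4,5]

giving chain groups C_0 ≅ Z^5, C_1 ≅ Z^6.

∂_1: C_1 → C_0 maps an edge to its endpoints' difference, ∂[p,q] = q − p.
The 5×6 boundary matrix has rank 4 and Smith normal form diag(1,1,1,1).

From H_k ≅ ker(∂_k) / im(∂_{k+1}) we obtain:

  H_0: rank C_0 − rank ∂_1 = 5 − 4 = 1, and the invariant factors of ∂_1 are all 1, so H_0 = Z.
  H_1: rank ker ∂_1 − rank ∂_2 = (6 − 4) − 0 = 2, and there is no ∂_2, so H_1 = Z^2.

As a check, the Euler characteristic is 5 − 6 = -1, which agrees with 1 − 2 = -1.
(K is a triangulation of a wedge of 2 circles.)

H_0 ≅ Z,  H_1 ≅ Z^2.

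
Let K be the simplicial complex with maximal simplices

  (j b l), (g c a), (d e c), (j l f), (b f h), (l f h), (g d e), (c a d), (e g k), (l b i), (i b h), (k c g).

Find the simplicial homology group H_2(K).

Fix the vertex order a < b < c < d < e < f < g < h < i < j < k < l and write every simplex with vertices in increasing order. Then dim K = 2 and the simplices of K are:

  0-simplices (12): a, b, c, d, e, f, g, h, i, j, k, l
  1-simplices (24): ac, ad, ag, bf, bh, bi, bj, bl, cd, ce, cg, ck, de, dg, eg, ek, fh, fj, fl, gk, hi, hl, il, jl
  2-simplices (12): acd, acg, bfh, bhi, bil, bjl, cde, cgk, deg, egk, fhl, fjl

Hence C_0 ≅ Z^12, C_1 ≅ Z^24, C_2 ≅ Z^12.

The boundary map ∂_1: C_1 → C_0 maps an edge to its endpoints' difference, ∂[p,q] = q − p.
As a 12×24 matrix over Z this has rank 10, with invariant factors (1,1,1,1,1,1,1,1,1,1).

The boundary map ∂_2: C_2 → C_1 maps a triangle to the signed sum of its edges. For instance
  ∂deg = eg − dg + de,
  ∂fjl = jl − fl + fj.
The 24×12 boundary matrix has rank 12 and Smith normal form diag(1,1,1,1,1,1,1,1,1,1,1,1).

From H_k ≅ ker(∂_k) / im(∂_{k+1}) we obtain:

  H_2: rank ker ∂_2 − rank ∂_3 = (12 − 12) − 0 = 0, and there is no ∂_3, so H_2 ≅ 0.

(K is a triangulation of the disjoint union of the cylinder S^1 x I and the cylinder S^1 x I.)

H_2 = 0.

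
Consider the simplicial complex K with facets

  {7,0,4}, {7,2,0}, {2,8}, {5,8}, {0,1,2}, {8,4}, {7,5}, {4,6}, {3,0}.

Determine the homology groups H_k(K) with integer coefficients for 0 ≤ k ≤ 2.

H_0 ≅ Z,  H_1 ≅ Z^2,  H_2 = 0.

Fix the vertex order 0 < 1 < 2 < 3 < 4 < 5 < 6 < 7 < 8 and write every simplex with vertices in increasing order. Then dim K = 2 and the simplices of K are:

  0-simplices (9): [0], [1], [2], [3], [4], [5], [6], [7], [8]
  1-simplices (13): [0,1], [0,2], [0,3], [0,4], [0,7], [1,2], [2,7], [2,8], [4,6], [4,7], [4,8], [5,7], [5,8]
  2-simplices (3): [0,1,2], [0,2,7], [0,4,7]

giving chain groups C_0 ≅ Z^9, C_1 ≅ Z^13, C_2 ≅ Z^3.

∂_1: C_1 → C_0 maps an edge to its endpoints' difference, ∂[p,q] = q − p. For instance
  ∂[0,7] = [7] − [0].
The 9×13 boundary matrix has rank 8 and Smith normal form diag(1,1,1,1,1,1,1,1).

The boundary map ∂_2: C_2 → C_1 acts by ∂[p,q,r] = [q,r] − [p,r] + [p,q]. For instance
  ∂[0,4,7] = [4,7] − [0,7] + [0,4],
  ∂[0,2,7] = [2,7] − [0,7] + [0,2].
As a 13×3 matrix over Z this has rank 3, with invariant factors (1,1,1).

Computing H_k = (kernel of ∂_k) / (image of ∂_{k+1}):

  H_0: rank C_0 − rank ∂_1 = 9 − 8 = 1, and the invariant factors of ∂_1 are all 1, so H_0 = Z.
  H_1: rank ker ∂_1 − rank ∂_2 = (13 − 8) − 3 = 2, and the invariant factors of ∂_2 are all 1, so H_1 = Z^2.
  H_2: rank ker ∂_2 − rank ∂_3 = (3 − 3) − 0 = 0, and there is no ∂_3, so H_2 = 0.

As a check, the Euler characteristic is 9 − 13 + 3 = -1, which agrees with 1 − 2 + 0 = -1.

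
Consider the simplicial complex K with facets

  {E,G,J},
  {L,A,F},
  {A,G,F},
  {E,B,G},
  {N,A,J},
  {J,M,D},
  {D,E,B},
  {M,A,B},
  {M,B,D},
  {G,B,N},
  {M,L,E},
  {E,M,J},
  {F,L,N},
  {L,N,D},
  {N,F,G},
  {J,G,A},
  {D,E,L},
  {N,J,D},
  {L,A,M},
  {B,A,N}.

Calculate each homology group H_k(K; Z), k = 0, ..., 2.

H_0 = Z,  H_1 = Z ⊕ Z/2Z,  H_2 = 0.

Fix the vertex order A < B < D < E < F < G < J < L < M < N and write every simplex with vertices in increasing order. Then dim K = 2 and the simplices of K are:

  0-simplices (10): A, B, D, E, F, G, J, L, M, N
  1-simplices (30): AB, AF, AG, AJ, AL, AM, AN, BD, BE, BG, BM, BN, DE, DJ, DL, DM, DN, EG, EJ, EL, EM, FG, FL, FN, GJ, GN, JM, JN, LM, LN
  2-simplices (20): ABM, ABN, AFG, AFL, AGJ, AJN, ALM, BDE, BDM, BEG, BGN, DEL, DJM, DJN, DLN, EGJ, EJM, ELM, FGN, FLN

Hence C_0 ≅ Z^10, C_1 ≅ Z^30, C_2 ≅ Z^20.

Boundary ∂_1: C_1 → C_0 sends each edge [p,q] (with p < q) to q − p. For instance
  ∂BD = D − B.
The resulting 10×30 matrix has rank 9, and its Smith normal form has invariant factors (1,1,1,1,1,1,1,1,1).

∂_2: C_2 → C_1 sends each 2-simplex [p,q,r] to [q,r] − [p,r] + [p,q]. For instance
  ∂BDM = DM − BM + BD,
  ∂DJN = JN − DN + DJ.
As a 30×20 matrix over Z this has rank 20, with invariant factors (1,1,1,1,1,1,1,1,1,1,1,1,1,1,1,1,1,1,1,2).

From H_k ≅ ker(∂_k) / im(∂_{k+1}) we obtain:

  H_0: rank C_0 − rank ∂_1 = 10 − 9 = 1, and the invariant factors of ∂_1 are all 1, so H_0 ≅ Z.
  H_1: rank ker ∂_1 − rank ∂_2 = (30 − 9) − 20 = 1, and ∂_2 has invariant factor 2 > 1, so H_1 ≅ Z ⊕ Z/2Z.
  H_2: rank ker ∂_2 − rank ∂_3 = (20 − 20) − 0 = 0, and there is no ∂_3, so H_2 ≅ 0.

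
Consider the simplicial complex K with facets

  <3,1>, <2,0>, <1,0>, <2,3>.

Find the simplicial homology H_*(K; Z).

We work with the vertex ordering 0 < 1 < 2 < 3. The simplices of K, each written with vertices in increasing order, are:

  0-simplices (4): [0], [1], [2], [3]
  1-simplices (4): [0,1], [0,2], [1,3], [2,3]

so the chain groups are C_0 ≅ Z^4, C_1 ≅ Z^4.

∂_1: C_1 → C_0 is given by ∂[p,q] = [q] − [p]. For instance
  ∂[0,2] = [2] − [0].
As a 4×4 matrix over Z this has rank 3, with invariant factors (1,1,1).

Computing H_k = (kernel of ∂_k) / (image of ∂_{k+1}):

  H_0: rank C_0 − rank ∂_1 = 4 − 3 = 1, and the invariant factors of ∂_1 are all 1, so H_0 = Z.
  H_1: rank ker ∂_1 − rank ∂_2 = (4 − 3) − 0 = 1, and there is no ∂_2, so H_1 = Z.

As a check, the Euler characteristic is 4 − 4 = 0, which agrees with 1 − 1 = 0.
(K is a triangulation of the circle S^1.)

H_0 ≅ Z,  H_1 ≅ Z.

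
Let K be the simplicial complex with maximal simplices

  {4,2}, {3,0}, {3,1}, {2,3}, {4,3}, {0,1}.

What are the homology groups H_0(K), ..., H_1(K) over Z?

H_0 = Z,  H_1 = Z^2.

We work with the vertex ordering 0 < 1 < 2 < 3 < 4. The simplices of K, each written with vertices in increasing order, are:

  0-simplices (5): [0], [1], [2], [3], [4]
  1-simplices (6): [0,1], [0,3], [1,3], [2,3], [2,4], [3,4]

giving chain groups C_0 ≅ Z^5, C_1 ≅ Z^6.

The boundary map ∂_1: C_1 → C_0 sends each edge [p,q] (with p < q) to q − p.
As a 5×6 matrix over Z this has rank 4, with invariant factors (1,1,1,1).

Reading off H_k = ker ∂_k / im ∂_{k+1}:

  H_0: rank C_0 − rank ∂_1 = 5 − 4 = 1, and the invariant factors of ∂_1 are all 1, so H_0 ≅ Z.
  H_1: rank ker ∂_1 − rank ∂_2 = (6 − 4) − 0 = 2, and there is no ∂_2, so H_1 ≅ Z^2.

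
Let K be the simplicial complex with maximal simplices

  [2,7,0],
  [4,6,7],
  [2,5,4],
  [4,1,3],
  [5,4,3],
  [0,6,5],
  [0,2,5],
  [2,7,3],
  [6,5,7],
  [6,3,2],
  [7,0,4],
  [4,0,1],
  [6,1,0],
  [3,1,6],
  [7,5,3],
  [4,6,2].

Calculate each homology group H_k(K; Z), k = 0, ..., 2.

We work with the vertex ordering 0 < 1 < 2 < 3 < 4 < 5 < 6 < 7. The simplices of K, each written with vertices in increasing order, are:

  0-simplices (8): [0], [1], [2], [3], [4], [5], [6], [7]
  1-simplices (24): (24 of them)
  2-simplices (16): [0,1,4], [0,1,6], [0,2,5], [0,2,7], [0,4,7], [0,5,6], [1,3,4], [1,3,6], [2,3,6], [2,3,7], [2,4,5], [2,4,6], [3,4,5], [3,5,7], [4,6,7], [5,6,7]

Hence C_0 ≅ Z^8, C_1 ≅ Z^24, C_2 ≅ Z^16.

∂_1: C_1 → C_0 is given by ∂[p,q] = [q] − [p]. For instance
  ∂[2,3] = [3] − [2].
The 8×24 boundary matrix has rank 7 and Smith normal form diag(1,1,1,1,1,1,1).

∂_2: C_2 → C_1 sends each 2-simplex [p,q,r] to [q,r] − [p,r] + [p,q]. For instance
  ∂[0,5,6] = [5,6] − [0,6] + [0,5],
  ∂[4,6,7] = [6,7] − [4,7] + [4,6].
This gives a 24×16 integer matrix of rank 15; reducing to Smith normal form yields diagonal entries (1,1,1,1,1,1,1,1,1,1,1,1,1,1,1).

Reading off H_k = ker ∂_k / im ∂_{k+1}:

  H_0: rank C_0 − rank ∂_1 = 8 − 7 = 1, and the invariant factors of ∂_1 are all 1, so H_0 = Z.
  H_1: rank ker ∂_1 − rank ∂_2 = (24 − 7) − 15 = 2, and the invariant factors of ∂_2 are all 1, so H_1 = Z^2.
  H_2: rank ker ∂_2 − rank ∂_3 = (16 − 15) − 0 = 1, and there is no ∂_3, so H_2 = Z.

H_0 ≅ Z,  H_1 ≅ Z^2,  H_2 ≅ Z.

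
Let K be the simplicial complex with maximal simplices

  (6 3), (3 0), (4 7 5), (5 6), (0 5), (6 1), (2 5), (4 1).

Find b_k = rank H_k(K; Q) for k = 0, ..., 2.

We work with the vertex ordering 0 < 1 < 2 < 3 < 4 < 5 < 6 < 7. The simplices of K, each written with vertices in increasing order, are:

  0-simplices (8): [0], [1], [2], [3], [4], [5], [6], [7]
  1-simplices (10): [0,3], [0,5], [1,4], [1,6], [2,5], [3,6], [4,5], [4,7], [5,6], [5,7]
  2-simplices (1): [4,5,7]

giving chain groups C_0 ≅ Z^8, C_1 ≅ Z^10, C_2 ≅ Z^1.

∂_1: C_1 → C_0 maps an edge to its endpoints' difference, ∂[p,q] = q − p.
This gives a 8×10 integer matrix of rank 7; reducing to Smith normal form yields diagonal entries (1,1,1,1,1,1,1).

∂_2: C_2 → C_1 acts by ∂[p,q,r] = [q,r] − [p,r] + [p,q]. For instance
  ∂[4,5,7] = [5,7] − [4,7] + [4,5].
The resulting 10×1 matrix has rank 1, and its Smith normal form has invariant factors (1).

Now H_k = ker ∂_k / im ∂_{k+1}, so:

  H_0: rank C_0 − rank ∂_1 = 8 − 7 = 1, and the invariant factors of ∂_1 are all 1, so H_0 = Z.
  H_1: rank ker ∂_1 − rank ∂_2 = (10 − 7) − 1 = 2, and the invariant factors of ∂_2 are all 1, so H_1 = Z^2.
  H_2: rank ker ∂_2 − rank ∂_3 = (1 − 1) − 0 = 0, and there is no ∂_3, so H_2 = 0.

As a check, the Euler characteristic is 8 − 10 + 1 = -1, which agrees with 1 − 2 + 0 = -1.

Hence the Betti numbers are b_0 = 1, b_1 = 2, b_2 = 0.

b_0 = 1, b_1 = 2, b_2 = 0.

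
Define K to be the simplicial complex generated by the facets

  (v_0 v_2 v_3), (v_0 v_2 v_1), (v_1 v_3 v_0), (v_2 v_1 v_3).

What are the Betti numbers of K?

Fix the vertex order v_0 < v_1 < v_2 < v_3 and write every simplex with vertices in increasing order. Then dim K = 2 and the simplices of K are:

  0-simplices (4): [v_0], [v_1], [v_2], [v_3]
  1-simplices (6): [v_0,v_1], [v_0,v_2], [v_0,v_3], [v_1,v_2], [v_1,v_3], [v_2,v_3]
  2-simplices (4): [v_0,v_1,v_2], [v_0,v_1,v_3], [v_0,v_2,v_3], [v_1,v_2,v_3]

giving chain groups C_0 ≅ Z^4, C_1 ≅ Z^6, C_2 ≅ Z^4.

Boundary ∂_1: C_1 → C_0 is given by ∂[p,q] = [q] − [p].
This gives a 4×6 integer matrix of rank 3; reducing to Smith normal form yields diagonal entries (1,1,1).

The boundary map ∂_2: C_2 → C_1 maps a triangle to the signed sum of its edges. For instance
  ∂[v_0,v_2,v_3] = [v_2,v_3] − [v_0,v_3] + [v_0,v_2],
  ∂[v_0,v_1,v_2] = [v_1,v_2] − [v_0,v_2] + [v_0,v_1].
The resulting 6×4 matrix has rank 3, and its Smith normal form has invariant factors (1,1,1).

Reading off H_k = ker ∂_k / im ∂_{k+1}:

  H_0: rank C_0 − rank ∂_1 = 4 − 3 = 1, and the invariant factors of ∂_1 are all 1, so H_0 ≅ Z.
  H_1: rank ker ∂_1 − rank ∂_2 = (6 − 3) − 3 = 0, and the invariant factors of ∂_2 are all 1, so H_1 ≅ 0.
  H_2: rank ker ∂_2 − rank ∂_3 = (4 − 3) − 0 = 1, and there is no ∂_3, so H_2 ≅ Z.

As a check, the Euler characteristic is 4 − 6 + 4 = 2, which agrees with 1 − 0 + 1 = 2.

Hence the Betti numbers are b_0 = 1, b_1 = 0, b_2 = 1.

b_0 = 1, b_1 = 0, b_2 = 1.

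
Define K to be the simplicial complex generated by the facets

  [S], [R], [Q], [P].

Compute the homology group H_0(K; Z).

H_0 = Z^4.

Order the vertices as P < Q < R < S. Listing each simplex with vertices in this order, K has dimension 0 with simplices:

  0-simplices (4): P, Q, R, S

Hence C_0 ≅ Z^4.

Computing H_k = (kernel of ∂_k) / (image of ∂_{k+1}):

  H_0: rank C_0 − rank ∂_1 = 4 − 0 = 4, and there is no ∂_1, so H_0 ≅ Z^4.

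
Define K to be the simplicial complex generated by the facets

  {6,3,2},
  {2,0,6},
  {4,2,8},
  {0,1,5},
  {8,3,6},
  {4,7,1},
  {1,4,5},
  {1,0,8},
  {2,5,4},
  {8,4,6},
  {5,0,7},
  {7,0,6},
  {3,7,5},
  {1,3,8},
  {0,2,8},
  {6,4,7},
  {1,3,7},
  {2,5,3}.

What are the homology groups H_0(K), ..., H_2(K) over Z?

H_0 = Z,  H_1 = Z ⊕ Z/2,  H_2 = 0.

We work with the vertex ordering 0 < 1 < 2 < 3 < 4 < 5 < 6 < 7 < 8. The simplices of K, each written with vertices in increasing order, are:

  0-simplices (9): [0], [1], [2], [3], [4], [5], [6], [7], [8]
  1-simplices (27): (27 of them)
  2-simplices (18): [0,1,5], [0,1,8], [0,2,6], [0,2,8], [0,5,7], [0,6,7], [1,3,7], [1,3,8], [1,4,5], [1,4,7], [2,3,5], [2,3,6], [2,4,5], [2,4,8], [3,5,7], [3,6,8], [4,6,7], [4,6,8]

Hence C_0 ≅ Z^9, C_1 ≅ Z^27, C_2 ≅ Z^18.

The boundary map ∂_1: C_1 → C_0 maps an edge to its endpoints' difference, ∂[p,q] = q − p.
The 9×27 boundary matrix has rank 8 and Smith normal form diag(1,1,1,1,1,1,1,1).

Boundary ∂_2: C_2 → C_1 maps a triangle to the signed sum of its edges. For instance
  ∂[0,2,6] = [2,6] − [0,6] + [0,2],
  ∂[4,6,8] = [6,8] − [4,8] + [4,6].
The 27×18 boundary matrix has rank 18 and Smith normal form diag(1,1,1,1,1,1,1,1,1,1,1,1,1,1,1,1,1,2).

From H_k ≅ ker(∂_k) / im(∂_{k+1}) we obtain:

  H_0: rank C_0 − rank ∂_1 = 9 − 8 = 1, and the invariant factors of ∂_1 are all 1, so H_0 ≅ Z.
  H_1: rank ker ∂_1 − rank ∂_2 = (27 − 8) − 18 = 1, and ∂_2 has invariant factor 2 > 1, so H_1 ≅ Z ⊕ Z/2.
  H_2: rank ker ∂_2 − rank ∂_3 = (18 − 18) − 0 = 0, and there is no ∂_3, so H_2 ≅ 0.

As a check, the Euler characteristic is 9 − 27 + 18 = 0, which agrees with 1 − 1 + 0 = 0.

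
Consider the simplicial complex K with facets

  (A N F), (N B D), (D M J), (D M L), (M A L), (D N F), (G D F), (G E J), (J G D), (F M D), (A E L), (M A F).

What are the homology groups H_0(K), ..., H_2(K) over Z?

Order the vertices as A < B < D < E < F < G < J < L < M < N. Listing each simplex with vertices in this order, K has dimension 2 with simplices:

  0-simplices (10): A, B, D, E, F, G, J, L, M, N
  1-simplices (22): AE, AF, AL, AM, AN, BD, BN, DF, DG, DJ, DL, DM, DN, EG, EJ, EL, FG, FM, FN, GJ, JM, LM
  2-simplices (12): AEL, AFM, AFN, ALM, BDN, DFG, DFM, DFN, DGJ, DJM, DLM, EGJ

so the chain groups are C_0 ≅ Z^10, C_1 ≅ Z^22, C_2 ≅ Z^12.

∂_1: C_1 → C_0 is given by ∂[p,q] = [q] − [p].
As a 10×22 matrix over Z this has rank 9, with invariant factors (1,1,1,1,1,1,1,1,1).

Boundary ∂_2: C_2 → C_1 acts by ∂[p,q,r] = [q,r] − [p,r] + [p,q]. For instance
  ∂AEL = EL − AL + AE,
  ∂EGJ = GJ − EJ + EG.
The 22×12 boundary matrix has rank 12 and Smith normal form diag(1,1,1,1,1,1,1,1,1,1,1,1).

Reading off H_k = ker ∂_k / im ∂_{k+1}:

  H_0: rank C_0 − rank ∂_1 = 10 − 9 = 1, and the invariant factors of ∂_1 are all 1, so H_0 = Z.
  H_1: rank ker ∂_1 − rank ∂_2 = (22 − 9) − 12 = 1, and the invariant factors of ∂_2 are all 1, so H_1 = Z.
  H_2: rank ker ∂_2 − rank ∂_3 = (12 − 12) − 0 = 0, and there is no ∂_3, so H_2 = 0.

As a check, the Euler characteristic is 10 − 22 + 12 = 0, which agrees with 1 − 1 + 0 = 0.

H_0 ≅ Z,  H_1 ≅ Z,  H_2 = 0.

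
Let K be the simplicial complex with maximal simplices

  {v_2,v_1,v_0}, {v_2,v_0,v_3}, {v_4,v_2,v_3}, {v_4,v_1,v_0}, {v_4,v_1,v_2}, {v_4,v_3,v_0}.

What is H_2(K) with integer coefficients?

H_2 = Z.

Order the vertices as v_0 < v_1 < v_2 < v_3 < v_4. Listing each simplex with vertices in this order, K has dimension 2 with simplices:

  0-simplices (5): [v_0], [v_1], [v_2], [v_3], [v_4]
  1-simplices (9): [v_0,v_1], [v_0,v_2], [v_0,v_3], [v_0,v_4], [v_1,v_2], [v_1,v_4], [v_2,v_3], [v_2,v_4], [v_3,v_4]
  2-simplices (6): [v_0,v_1,v_2], [v_0,v_1,v_4], [v_0,v_2,v_3], [v_0,v_3,v_4], [v_1,v_2,v_4], [v_2,v_3,v_4]

so the chain groups are C_0 ≅ Z^5, C_1 ≅ Z^9, C_2 ≅ Z^6.

Boundary ∂_1: C_1 → C_0 maps an edge to its endpoints' difference, ∂[p,q] = q − p.
The resulting 5×9 matrix has rank 4, and its Smith normal form has invariant factors (1,1,1,1).

∂_2: C_2 → C_1 maps a triangle to the signed sum of its edges. For instance
  ∂[v_0,v_1,v_2] = [v_1,v_2] − [v_0,v_2] + [v_0,v_1],
  ∂[v_0,v_2,v_3] = [v_2,v_3] − [v_0,v_3] + [v_0,v_2].
The 9×6 boundary matrix has rank 5 and Smith normal form diag(1,1,1,1,1).

Computing H_k = (kernel of ∂_k) / (image of ∂_{k+1}):

  H_2: rank ker ∂_2 − rank ∂_3 = (6 − 5) − 0 = 1, and there is no ∂_3, so H_2 ≅ Z.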